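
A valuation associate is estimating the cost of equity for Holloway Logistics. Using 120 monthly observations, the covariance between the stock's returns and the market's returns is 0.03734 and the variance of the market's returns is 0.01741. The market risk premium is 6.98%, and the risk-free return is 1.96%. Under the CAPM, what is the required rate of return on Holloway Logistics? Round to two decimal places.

16.93%

β = Cov(R_i, R_m) / Var(R_m) = 0.03734 / 0.01741 = 2.1447
E(R) = R_f + β × MRP = 1.96% + 2.1447 × 6.98% = 16.93%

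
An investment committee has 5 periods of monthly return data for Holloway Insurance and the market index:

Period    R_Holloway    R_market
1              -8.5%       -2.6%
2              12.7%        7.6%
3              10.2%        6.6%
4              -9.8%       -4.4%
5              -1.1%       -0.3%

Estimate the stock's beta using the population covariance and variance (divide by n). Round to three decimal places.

1.903

Mean R_i = (-8.5 + 12.7 + 10.2 − 9.8 − 1.1) / 5 = 0.7000%
Mean R_m = (-2.6 + 7.6 + 6.6 − 4.4 − 0.3) / 5 = 1.3800%
Σ(R_i − R̄_i)(R_m − R̄_m) = 224.5600  ⇒  Cov = 224.5600 / 5 = 44.9120
Σ(R_m − R̄_m)² = 118.0080  ⇒  Var(R_m) = 118.0080 / 5 = 23.6016
β = Cov / Var(R_m) = 44.9120 / 23.6016 = 1.9029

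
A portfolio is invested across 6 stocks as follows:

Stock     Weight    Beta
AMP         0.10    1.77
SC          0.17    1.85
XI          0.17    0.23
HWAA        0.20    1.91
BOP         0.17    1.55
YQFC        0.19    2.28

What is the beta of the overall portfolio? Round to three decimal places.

β_P = Σ w_i β_i = 0.10×1.77 + 0.17×1.85 + 0.17×0.23 + 0.20×1.91 + 0.17×1.55 + 0.19×2.28 = 1.6093

1.609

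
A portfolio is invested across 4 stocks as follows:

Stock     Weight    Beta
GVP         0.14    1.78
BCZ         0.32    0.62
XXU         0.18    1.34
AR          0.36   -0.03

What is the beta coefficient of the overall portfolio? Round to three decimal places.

β_P = Σ w_i β_i = 0.14×1.78 + 0.32×0.62 + 0.18×1.34 + 0.36×-0.03 = 0.6780

0.678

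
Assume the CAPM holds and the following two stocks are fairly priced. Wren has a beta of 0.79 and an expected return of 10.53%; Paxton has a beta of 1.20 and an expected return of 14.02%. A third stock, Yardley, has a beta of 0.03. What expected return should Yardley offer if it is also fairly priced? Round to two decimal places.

4.06%

MRP (SML slope) = (14.02% − 10.53%) / (1.20 − 0.79) = 3.49% / 0.41 = 8.5122%
R_f (intercept) = 10.53% − 0.79 × 8.5122% = 3.8054%
E(R_Yardley) = R_f + β × MRP = 3.8054% + 0.03 × 8.5122% = 4.06%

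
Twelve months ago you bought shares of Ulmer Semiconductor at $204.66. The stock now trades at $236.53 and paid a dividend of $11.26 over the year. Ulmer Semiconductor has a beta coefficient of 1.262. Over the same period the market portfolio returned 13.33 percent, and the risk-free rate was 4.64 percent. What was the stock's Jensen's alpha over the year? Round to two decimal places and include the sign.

+5.47%

Realised HPR = (P1 + D1 − P0) / P0 = (236.53 + 11.26 − 204.66) / 204.66 = 43.13 / 204.66 = 21.0740%
MRP = 13.33% − 4.64% = 8.69%
CAPM required = R_f + β·MRP = 4.64% + 1.262 × 8.69% = 15.60678%
α = realised − required = 21.0740% − 15.60678% = +5.47%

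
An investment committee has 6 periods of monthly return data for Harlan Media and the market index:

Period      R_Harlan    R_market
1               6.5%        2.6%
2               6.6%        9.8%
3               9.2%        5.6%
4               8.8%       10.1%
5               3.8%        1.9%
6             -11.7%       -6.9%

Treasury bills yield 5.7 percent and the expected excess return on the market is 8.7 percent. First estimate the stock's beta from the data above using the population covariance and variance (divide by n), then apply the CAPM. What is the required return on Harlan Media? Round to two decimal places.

Mean R_i = (6.5 + 6.6 + 9.2 + 8.8 + 3.8 − 11.7) / 6 = 3.8667%
Mean R_m = (2.6 + 9.8 + 5.6 + 10.1 + 1.9 − 6.9) / 6 = 3.8500%
Σ(R_i − R̄_i)(R_m − R̄_m) = 220.6100  ⇒  Cov = 220.6100 / 6 = 36.7683
Σ(R_m − R̄_m)² = 198.4550  ⇒  Var(R_m) = 198.4550 / 6 = 33.0758
β = Cov / Var(R_m) = 36.7683 / 33.0758 = 1.1116
E(R) = R_f + β × MRP = 5.7% + 1.1116 × 8.7% = 15.37%

15.37%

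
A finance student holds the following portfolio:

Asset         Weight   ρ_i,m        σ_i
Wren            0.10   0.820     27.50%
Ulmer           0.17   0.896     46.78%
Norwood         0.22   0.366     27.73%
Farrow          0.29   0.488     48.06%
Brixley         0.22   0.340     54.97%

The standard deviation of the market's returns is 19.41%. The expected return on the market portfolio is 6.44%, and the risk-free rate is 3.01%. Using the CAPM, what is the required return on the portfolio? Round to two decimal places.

6.99%

β_Wren = 0.820 × 27.50% / 19.41% = 1.1618
β_Ulmer = 0.896 × 46.78% / 19.41% = 2.1594
β_Norwood = 0.366 × 27.73% / 19.41% = 0.5229
β_Farrow = 0.488 × 48.06% / 19.41% = 1.2083
β_Brixley = 0.340 × 54.97% / 19.41% = 0.9629
β_P = Σ w_i β_i = 0.10×1.1618 + 0.17×2.1594 + 0.22×0.5229 + 0.29×1.2083 + 0.22×0.9629 = 1.1606
MRP = 6.44% − 3.01% = 3.43%
E(R_P) = R_f + β_P × MRP = 3.01% + 1.1606 × 3.43% = 6.99%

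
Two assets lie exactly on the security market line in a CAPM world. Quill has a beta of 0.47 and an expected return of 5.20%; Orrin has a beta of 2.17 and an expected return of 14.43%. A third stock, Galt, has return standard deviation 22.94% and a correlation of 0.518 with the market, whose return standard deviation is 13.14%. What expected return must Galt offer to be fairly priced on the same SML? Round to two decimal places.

MRP = (14.43% − 5.20%) / (2.17 − 0.47) = 5.4294%
R_f = 5.20% − 0.47 × 5.4294% = 2.6482%
β_Galt = ρ·σ_i/σ_m = 0.518 × 22.94 / 13.14 = 0.9043
E(R_Galt) = R_f + β × MRP = 2.6482% + 0.9043 × 5.4294% = 7.56%

7.56%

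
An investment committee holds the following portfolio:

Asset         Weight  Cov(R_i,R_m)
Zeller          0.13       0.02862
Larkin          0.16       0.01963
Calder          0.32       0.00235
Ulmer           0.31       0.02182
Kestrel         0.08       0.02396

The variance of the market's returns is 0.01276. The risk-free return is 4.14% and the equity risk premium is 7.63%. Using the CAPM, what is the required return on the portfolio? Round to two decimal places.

β_Zeller = 0.02862 / 0.01276 = 2.2429
β_Larkin = 0.01963 / 0.01276 = 1.5384
β_Calder = 0.00235 / 0.01276 = 0.1842
β_Ulmer = 0.02182 / 0.01276 = 1.7100
β_Kestrel = 0.02396 / 0.01276 = 1.8777
β_P = Σ w_i β_i = 0.13×2.2429 + 0.16×1.5384 + 0.32×0.1842 + 0.31×1.7100 + 0.08×1.8777 = 1.2770
E(R_P) = R_f + β_P × MRP = 4.14% + 1.2770 × 7.63% = 13.88%

13.88%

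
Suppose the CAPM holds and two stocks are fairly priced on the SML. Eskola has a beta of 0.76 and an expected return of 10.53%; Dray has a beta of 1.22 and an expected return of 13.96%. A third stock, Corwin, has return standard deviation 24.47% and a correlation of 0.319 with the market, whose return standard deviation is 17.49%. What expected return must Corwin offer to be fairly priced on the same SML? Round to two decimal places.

8.19%

MRP = (13.96% − 10.53%) / (1.22 − 0.76) = 7.4565%
R_f = 10.53% − 0.76 × 7.4565% = 4.8631%
β_Corwin = ρ·σ_i/σ_m = 0.319 × 24.47 / 17.49 = 0.4463
E(R_Corwin) = R_f + β × MRP = 4.8631% + 0.4463 × 7.4565% = 8.19%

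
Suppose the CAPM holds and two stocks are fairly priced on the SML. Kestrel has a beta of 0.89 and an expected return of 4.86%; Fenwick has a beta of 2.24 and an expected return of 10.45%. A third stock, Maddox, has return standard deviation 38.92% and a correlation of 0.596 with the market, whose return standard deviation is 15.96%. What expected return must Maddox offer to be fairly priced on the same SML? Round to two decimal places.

7.19%

MRP = (10.45% − 4.86%) / (2.24 − 0.89) = 4.1407%
R_f = 4.86% − 0.89 × 4.1407% = 1.1748%
β_Maddox = ρ·σ_i/σ_m = 0.596 × 38.92 / 15.96 = 1.4534
E(R_Maddox) = R_f + β × MRP = 1.1748% + 1.4534 × 4.1407% = 7.19%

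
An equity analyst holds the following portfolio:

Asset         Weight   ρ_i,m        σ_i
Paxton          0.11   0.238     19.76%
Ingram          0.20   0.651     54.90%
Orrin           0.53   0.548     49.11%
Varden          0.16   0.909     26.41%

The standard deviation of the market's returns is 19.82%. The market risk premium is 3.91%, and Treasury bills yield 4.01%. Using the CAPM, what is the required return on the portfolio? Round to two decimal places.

β_Paxton = 0.238 × 19.76% / 19.82% = 0.2373
β_Ingram = 0.651 × 54.90% / 19.82% = 1.8032
β_Orrin = 0.548 × 49.11% / 19.82% = 1.3578
β_Varden = 0.909 × 26.41% / 19.82% = 1.2112
β_P = Σ w_i β_i = 0.11×0.2373 + 0.20×1.8032 + 0.53×1.3578 + 0.16×1.2112 = 1.3002
E(R_P) = R_f + β_P × MRP = 4.01% + 1.3002 × 3.91% = 9.09%

9.09%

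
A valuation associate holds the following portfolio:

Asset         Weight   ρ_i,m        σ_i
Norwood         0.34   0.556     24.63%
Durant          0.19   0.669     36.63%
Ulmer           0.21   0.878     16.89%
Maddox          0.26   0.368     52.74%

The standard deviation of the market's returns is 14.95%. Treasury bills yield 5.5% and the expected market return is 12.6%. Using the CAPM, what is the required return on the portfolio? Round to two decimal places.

13.80%

β_Norwood = 0.556 × 24.63% / 14.95% = 0.9160
β_Durant = 0.669 × 36.63% / 14.95% = 1.6392
β_Ulmer = 0.878 × 16.89% / 14.95% = 0.9919
β_Maddox = 0.368 × 52.74% / 14.95% = 1.2982
β_P = Σ w_i β_i = 0.34×0.9160 + 0.19×1.6392 + 0.21×0.9919 + 0.26×1.2982 = 1.1687
MRP = 12.6% − 5.5% = 7.10%
E(R_P) = R_f + β_P × MRP = 5.5% + 1.1687 × 7.1% = 13.80%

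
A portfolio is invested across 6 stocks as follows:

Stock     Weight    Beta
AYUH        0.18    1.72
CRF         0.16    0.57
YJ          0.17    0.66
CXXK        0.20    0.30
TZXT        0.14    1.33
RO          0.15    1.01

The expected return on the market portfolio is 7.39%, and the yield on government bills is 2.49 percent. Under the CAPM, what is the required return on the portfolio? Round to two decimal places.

6.95%

β_P = Σ w_i β_i = 0.18×1.72 + 0.16×0.57 + 0.17×0.66 + 0.20×0.30 + 0.14×1.33 + 0.15×1.01 = 0.9107
MRP = 7.39% − 2.49% = 4.90%
E(R_P) = R_f + β_P × MRP = 2.49% + 0.9107 × 4.90% = 6.95%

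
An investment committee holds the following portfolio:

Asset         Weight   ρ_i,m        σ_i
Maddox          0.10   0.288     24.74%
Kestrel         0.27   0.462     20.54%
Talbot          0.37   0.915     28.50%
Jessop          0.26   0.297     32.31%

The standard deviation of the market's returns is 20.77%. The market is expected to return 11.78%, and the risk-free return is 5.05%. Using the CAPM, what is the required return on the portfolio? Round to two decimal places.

β_Maddox = 0.288 × 24.74% / 20.77% = 0.3430
β_Kestrel = 0.462 × 20.54% / 20.77% = 0.4569
β_Talbot = 0.915 × 28.50% / 20.77% = 1.2555
β_Jessop = 0.297 × 32.31% / 20.77% = 0.4620
β_P = Σ w_i β_i = 0.10×0.3430 + 0.27×0.4569 + 0.37×1.2555 + 0.26×0.4620 = 0.7423
MRP = 11.78% − 5.05% = 6.73%
E(R_P) = R_f + β_P × MRP = 5.05% + 0.7423 × 6.73% = 10.05%

10.05%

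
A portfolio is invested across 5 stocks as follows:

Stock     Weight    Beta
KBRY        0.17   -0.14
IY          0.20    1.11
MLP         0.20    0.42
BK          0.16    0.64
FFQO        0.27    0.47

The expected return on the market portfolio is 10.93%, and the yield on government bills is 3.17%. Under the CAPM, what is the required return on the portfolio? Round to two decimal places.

β_P = Σ w_i β_i = 0.17×-0.14 + 0.20×1.11 + 0.20×0.42 + 0.16×0.64 + 0.27×0.47 = 0.5115
MRP = 10.93% − 3.17% = 7.76%
E(R_P) = R_f + β_P × MRP = 3.17% + 0.5115 × 7.76% = 7.14%

7.14%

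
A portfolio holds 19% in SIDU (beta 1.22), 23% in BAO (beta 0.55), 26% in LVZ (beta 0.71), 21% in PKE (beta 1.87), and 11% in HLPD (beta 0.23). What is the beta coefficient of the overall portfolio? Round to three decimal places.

0.961

β_P = Σ w_i β_i = 0.19×1.22 + 0.23×0.55 + 0.26×0.71 + 0.21×1.87 + 0.11×0.23 = 0.9609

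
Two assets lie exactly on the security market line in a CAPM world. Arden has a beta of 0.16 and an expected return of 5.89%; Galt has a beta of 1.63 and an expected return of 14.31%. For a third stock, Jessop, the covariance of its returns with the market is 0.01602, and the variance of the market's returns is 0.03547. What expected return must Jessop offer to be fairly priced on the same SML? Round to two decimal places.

7.56%

MRP = (14.31% − 5.89%) / (1.63 − 0.16) = 5.7279%
R_f = 5.89% − 0.16 × 5.7279% = 4.9735%
β_Jessop = Cov / Var(R_m) = 0.01602 / 0.03547 = 0.4516
E(R_Jessop) = R_f + β × MRP = 4.9735% + 0.4516 × 5.7279% = 7.56%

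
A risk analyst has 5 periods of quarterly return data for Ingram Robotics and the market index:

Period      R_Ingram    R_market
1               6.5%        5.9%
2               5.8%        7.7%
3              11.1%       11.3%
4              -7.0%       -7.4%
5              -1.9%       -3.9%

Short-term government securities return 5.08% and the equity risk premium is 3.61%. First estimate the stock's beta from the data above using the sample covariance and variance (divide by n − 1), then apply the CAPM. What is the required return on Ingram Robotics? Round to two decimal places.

Mean R_i = (6.5 + 5.8 + 11.1 − 7.0 − 1.9) / 5 = 2.9000%
Mean R_m = (5.9 + 7.7 + 11.3 − 7.4 − 3.9) / 5 = 2.7200%
Σ(R_i − R̄_i)(R_m − R̄_m) = 228.2100  ⇒  Cov = 228.2100 / 4 = 57.0525
Σ(R_m − R̄_m)² = 254.7680  ⇒  Var(R_m) = 254.7680 / 4 = 63.6920
β = Cov / Var(R_m) = 57.0525 / 63.6920 = 0.8958
E(R) = R_f + β × MRP = 5.08% + 0.8958 × 3.61% = 8.31%

8.31%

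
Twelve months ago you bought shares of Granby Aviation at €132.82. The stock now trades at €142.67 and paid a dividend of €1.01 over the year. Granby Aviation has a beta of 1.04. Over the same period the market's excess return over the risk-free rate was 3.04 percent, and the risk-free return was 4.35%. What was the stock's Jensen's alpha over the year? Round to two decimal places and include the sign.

+0.66%

Realised HPR = (P1 + D1 − P0) / P0 = (142.67 + 1.01 − 132.82) / 132.82 = 10.86 / 132.82 = 8.1765%
CAPM required = R_f + β·MRP = 4.35% + 1.04 × 3.04% = 7.5116%
α = realised − required = 8.1765% − 7.5116% = +0.66%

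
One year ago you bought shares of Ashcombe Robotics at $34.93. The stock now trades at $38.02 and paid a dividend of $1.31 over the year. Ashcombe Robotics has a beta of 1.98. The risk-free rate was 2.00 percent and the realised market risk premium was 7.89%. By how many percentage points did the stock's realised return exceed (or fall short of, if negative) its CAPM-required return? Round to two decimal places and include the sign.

-5.03%

Realised HPR = (P1 + D1 − P0) / P0 = (38.02 + 1.31 − 34.93) / 34.93 = 4.40 / 34.93 = 12.5966%
CAPM required = R_f + β·MRP = 2.00% + 1.98 × 7.89% = 17.6222%
α = realised − required = 12.5966% − 17.6222% = -5.03%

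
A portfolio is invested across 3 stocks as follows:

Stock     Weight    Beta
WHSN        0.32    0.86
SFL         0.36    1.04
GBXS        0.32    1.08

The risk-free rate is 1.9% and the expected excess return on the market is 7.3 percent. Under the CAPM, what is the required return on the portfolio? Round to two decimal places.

9.16%

β_P = Σ w_i β_i = 0.32×0.86 + 0.36×1.04 + 0.32×1.08 = 0.9952
E(R_P) = R_f + β_P × MRP = 1.9% + 0.9952 × 7.3% = 9.16%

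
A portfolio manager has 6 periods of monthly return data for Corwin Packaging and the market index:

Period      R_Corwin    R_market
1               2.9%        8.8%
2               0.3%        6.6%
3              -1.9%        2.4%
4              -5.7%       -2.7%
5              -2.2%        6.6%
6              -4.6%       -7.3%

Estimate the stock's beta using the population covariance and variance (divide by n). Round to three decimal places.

0.429

Mean R_i = (2.9 + 0.3 − 1.9 − 5.7 − 2.2 − 4.6) / 6 = -1.8667%
Mean R_m = (8.8 + 6.6 + 2.4 − 2.7 + 6.6 − 7.3) / 6 = 2.4000%
Σ(R_i − R̄_i)(R_m − R̄_m) = 84.2700  ⇒  Cov = 84.2700 / 6 = 14.0450
Σ(R_m − R̄_m)² = 196.3400  ⇒  Var(R_m) = 196.3400 / 6 = 32.7233
β = Cov / Var(R_m) = 14.0450 / 32.7233 = 0.4292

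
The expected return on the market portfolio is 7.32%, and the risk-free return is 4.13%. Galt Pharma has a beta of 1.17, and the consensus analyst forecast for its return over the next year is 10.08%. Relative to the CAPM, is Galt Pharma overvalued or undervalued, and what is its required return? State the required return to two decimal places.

MRP = 7.32% − 4.13% = 3.19%
Required return = R_f + β·MRP = 4.13% + 1.17 × 3.19% = 7.86%
Forecast 10.08% > required 7.86% → the stock plots above the SML → undervalued.

Undervalued; required return 7.86%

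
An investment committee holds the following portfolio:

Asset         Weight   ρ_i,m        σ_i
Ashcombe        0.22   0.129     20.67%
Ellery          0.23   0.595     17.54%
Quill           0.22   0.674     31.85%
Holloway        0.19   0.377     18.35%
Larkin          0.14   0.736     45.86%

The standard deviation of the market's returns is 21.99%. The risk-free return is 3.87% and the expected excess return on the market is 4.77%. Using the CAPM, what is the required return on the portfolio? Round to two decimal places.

6.85%

β_Ashcombe = 0.129 × 20.67% / 21.99% = 0.1213
β_Ellery = 0.595 × 17.54% / 21.99% = 0.4746
β_Quill = 0.674 × 31.85% / 21.99% = 0.9762
β_Holloway = 0.377 × 18.35% / 21.99% = 0.3146
β_Larkin = 0.736 × 45.86% / 21.99% = 1.5349
β_P = Σ w_i β_i = 0.22×0.1213 + 0.23×0.4746 + 0.22×0.9762 + 0.19×0.3146 + 0.14×1.5349 = 0.6253
E(R_P) = R_f + β_P × MRP = 3.87% + 0.6253 × 4.77% = 6.85%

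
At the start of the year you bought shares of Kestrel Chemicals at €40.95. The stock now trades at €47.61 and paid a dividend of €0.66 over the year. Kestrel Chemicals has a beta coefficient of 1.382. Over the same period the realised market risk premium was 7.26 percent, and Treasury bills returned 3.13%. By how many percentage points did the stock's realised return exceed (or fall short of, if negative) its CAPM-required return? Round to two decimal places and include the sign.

+4.71%

Realised HPR = (P1 + D1 − P0) / P0 = (47.61 + 0.66 − 40.95) / 40.95 = 7.32 / 40.95 = 17.8755%
CAPM required = R_f + β·MRP = 3.13% + 1.382 × 7.26% = 13.16332%
α = realised − required = 17.8755% − 13.16332% = +4.71%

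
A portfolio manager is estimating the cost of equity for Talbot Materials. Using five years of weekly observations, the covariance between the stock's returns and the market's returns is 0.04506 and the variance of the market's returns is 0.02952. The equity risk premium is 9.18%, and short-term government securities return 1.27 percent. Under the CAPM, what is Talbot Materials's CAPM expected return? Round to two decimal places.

15.28%

β = Cov(R_i, R_m) / Var(R_m) = 0.04506 / 0.02952 = 1.5264
E(R) = R_f + β × MRP = 1.27% + 1.5264 × 9.18% = 15.28%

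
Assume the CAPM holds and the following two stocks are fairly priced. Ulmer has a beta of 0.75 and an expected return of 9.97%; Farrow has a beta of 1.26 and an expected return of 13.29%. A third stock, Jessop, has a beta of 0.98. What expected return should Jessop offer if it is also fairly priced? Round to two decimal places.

11.47%

MRP (SML slope) = (13.29% − 9.97%) / (1.26 − 0.75) = 3.32% / 0.51 = 6.5098%
R_f (intercept) = 9.97% − 0.75 × 6.5098% = 5.0877%
E(R_Jessop) = R_f + β × MRP = 5.0877% + 0.98 × 6.5098% = 11.47%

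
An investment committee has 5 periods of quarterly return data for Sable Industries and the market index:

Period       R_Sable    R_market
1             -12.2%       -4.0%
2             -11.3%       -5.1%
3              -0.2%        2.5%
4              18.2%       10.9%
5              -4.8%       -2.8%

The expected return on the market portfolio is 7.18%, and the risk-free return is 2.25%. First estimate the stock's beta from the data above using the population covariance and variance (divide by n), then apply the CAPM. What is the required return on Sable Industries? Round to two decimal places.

11.32%

Mean R_i = (-12.2 − 11.3 − 0.2 + 18.2 − 4.8) / 5 = -2.0600%
Mean R_m = (-4.0 − 5.1 + 2.5 + 10.9 − 2.8) / 5 = 0.3000%
Σ(R_i − R̄_i)(R_m − R̄_m) = 320.8400  ⇒  Cov = 320.8400 / 5 = 64.1680
Σ(R_m − R̄_m)² = 174.4600  ⇒  Var(R_m) = 174.4600 / 5 = 34.8920
β = Cov / Var(R_m) = 64.1680 / 34.8920 = 1.8390
MRP = 7.18% − 2.25% = 4.93%
E(R) = R_f + β × MRP = 2.25% + 1.8390 × 4.93% = 11.32%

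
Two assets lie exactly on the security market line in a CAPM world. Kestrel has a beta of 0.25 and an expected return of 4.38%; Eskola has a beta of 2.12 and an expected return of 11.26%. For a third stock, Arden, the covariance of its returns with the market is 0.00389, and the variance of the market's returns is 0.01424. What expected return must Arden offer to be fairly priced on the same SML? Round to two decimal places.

4.47%

MRP = (11.26% − 4.38%) / (2.12 − 0.25) = 3.6791%
R_f = 4.38% − 0.25 × 3.6791% = 3.4602%
β_Arden = Cov / Var(R_m) = 0.00389 / 0.01424 = 0.2732
E(R_Arden) = R_f + β × MRP = 3.4602% + 0.2732 × 3.6791% = 4.47%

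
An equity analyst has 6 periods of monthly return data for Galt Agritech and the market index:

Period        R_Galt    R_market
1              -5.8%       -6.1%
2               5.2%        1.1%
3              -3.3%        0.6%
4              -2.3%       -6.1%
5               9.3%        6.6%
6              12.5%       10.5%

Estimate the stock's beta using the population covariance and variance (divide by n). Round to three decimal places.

1.027

Mean R_i = (-5.8 + 5.2 − 3.3 − 2.3 + 9.3 + 12.5) / 6 = 2.6000%
Mean R_m = (-6.1 + 1.1 + 0.6 − 6.1 + 6.6 + 10.5) / 6 = 1.1000%
Σ(R_i − R̄_i)(R_m − R̄_m) = 228.6200  ⇒  Cov = 228.6200 / 6 = 38.1033
Σ(R_m − R̄_m)² = 222.5400  ⇒  Var(R_m) = 222.5400 / 6 = 37.0900
β = Cov / Var(R_m) = 38.1033 / 37.0900 = 1.0273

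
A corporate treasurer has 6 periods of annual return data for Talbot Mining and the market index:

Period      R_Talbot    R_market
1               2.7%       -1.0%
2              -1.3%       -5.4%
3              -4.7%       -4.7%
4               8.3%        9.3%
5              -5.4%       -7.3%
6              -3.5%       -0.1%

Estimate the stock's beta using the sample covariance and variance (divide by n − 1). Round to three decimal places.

0.772

Mean R_i = (2.7 − 1.3 − 4.7 + 8.3 − 5.4 − 3.5) / 6 = -0.6500%
Mean R_m = (-1.0 − 5.4 − 4.7 + 9.3 − 7.3 − 0.1) / 6 = -1.5333%
Σ(R_i − R̄_i)(R_m − R̄_m) = 137.3900  ⇒  Cov = 137.3900 / 5 = 27.4780
Σ(R_m − R̄_m)² = 177.9333  ⇒  Var(R_m) = 177.9333 / 5 = 35.5867
β = Cov / Var(R_m) = 27.4780 / 35.5867 = 0.7721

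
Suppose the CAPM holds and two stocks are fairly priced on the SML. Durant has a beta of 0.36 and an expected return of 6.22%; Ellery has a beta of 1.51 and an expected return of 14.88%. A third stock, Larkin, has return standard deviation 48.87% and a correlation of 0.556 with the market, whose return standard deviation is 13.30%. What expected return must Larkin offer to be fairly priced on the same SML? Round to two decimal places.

MRP = (14.88% − 6.22%) / (1.51 − 0.36) = 7.5304%
R_f = 6.22% − 0.36 × 7.5304% = 3.5091%
β_Larkin = ρ·σ_i/σ_m = 0.556 × 48.87 / 13.30 = 2.0430
E(R_Larkin) = R_f + β × MRP = 3.5091% + 2.0430 × 7.5304% = 18.89%

18.89%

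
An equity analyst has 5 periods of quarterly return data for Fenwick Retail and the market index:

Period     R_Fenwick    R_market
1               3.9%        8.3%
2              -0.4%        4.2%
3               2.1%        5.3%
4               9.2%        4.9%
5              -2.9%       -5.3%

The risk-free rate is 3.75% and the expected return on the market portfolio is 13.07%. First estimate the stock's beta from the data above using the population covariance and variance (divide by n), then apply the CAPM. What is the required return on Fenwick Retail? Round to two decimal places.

9.09%

Mean R_i = (3.9 − 0.4 + 2.1 + 9.2 − 2.9) / 5 = 2.3800%
Mean R_m = (8.3 + 4.2 + 5.3 + 4.9 − 5.3) / 5 = 3.4800%
Σ(R_i − R̄_i)(R_m − R̄_m) = 60.8580  ⇒  Cov = 60.8580 / 5 = 12.1716
Σ(R_m − R̄_m)² = 106.1680  ⇒  Var(R_m) = 106.1680 / 5 = 21.2336
β = Cov / Var(R_m) = 12.1716 / 21.2336 = 0.5732
MRP = 13.07% − 3.75% = 9.32%
E(R) = R_f + β × MRP = 3.75% + 0.5732 × 9.32% = 9.09%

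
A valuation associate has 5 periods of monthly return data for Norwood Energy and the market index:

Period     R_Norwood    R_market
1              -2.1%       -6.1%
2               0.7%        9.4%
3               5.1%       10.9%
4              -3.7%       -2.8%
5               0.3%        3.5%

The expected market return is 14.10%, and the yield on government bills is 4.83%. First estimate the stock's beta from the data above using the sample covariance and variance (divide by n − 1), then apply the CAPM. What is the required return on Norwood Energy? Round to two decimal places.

Mean R_i = (-2.1 + 0.7 + 5.1 − 3.7 + 0.3) / 5 = 0.0600%
Mean R_m = (-6.1 + 9.4 + 10.9 − 2.8 + 3.5) / 5 = 2.9800%
Σ(R_i − R̄_i)(R_m − R̄_m) = 85.4960  ⇒  Cov = 85.4960 / 4 = 21.3740
Σ(R_m − R̄_m)² = 220.0680  ⇒  Var(R_m) = 220.0680 / 4 = 55.0170
β = Cov / Var(R_m) = 21.3740 / 55.0170 = 0.3885
MRP = 14.10% − 4.83% = 9.27%
E(R) = R_f + β × MRP = 4.83% + 0.3885 × 9.27% = 8.43%

8.43%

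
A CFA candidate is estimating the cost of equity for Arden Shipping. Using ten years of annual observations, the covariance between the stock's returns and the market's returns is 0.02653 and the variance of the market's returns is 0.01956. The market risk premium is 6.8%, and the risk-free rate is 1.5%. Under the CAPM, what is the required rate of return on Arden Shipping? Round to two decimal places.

β = Cov(R_i, R_m) / Var(R_m) = 0.02653 / 0.01956 = 1.3563
E(R) = R_f + β × MRP = 1.5% + 1.3563 × 6.8% = 10.72%

10.72%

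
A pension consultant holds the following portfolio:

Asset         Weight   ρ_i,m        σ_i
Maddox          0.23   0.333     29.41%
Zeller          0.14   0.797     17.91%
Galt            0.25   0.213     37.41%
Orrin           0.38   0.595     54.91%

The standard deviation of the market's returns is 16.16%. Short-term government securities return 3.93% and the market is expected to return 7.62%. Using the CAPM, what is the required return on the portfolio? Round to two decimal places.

β_Maddox = 0.333 × 29.41% / 16.16% = 0.6060
β_Zeller = 0.797 × 17.91% / 16.16% = 0.8833
β_Galt = 0.213 × 37.41% / 16.16% = 0.4931
β_Orrin = 0.595 × 54.91% / 16.16% = 2.0217
β_P = Σ w_i β_i = 0.23×0.6060 + 0.14×0.8833 + 0.25×0.4931 + 0.38×2.0217 = 1.1546
MRP = 7.62% − 3.93% = 3.69%
E(R_P) = R_f + β_P × MRP = 3.93% + 1.1546 × 3.69% = 8.19%

8.19%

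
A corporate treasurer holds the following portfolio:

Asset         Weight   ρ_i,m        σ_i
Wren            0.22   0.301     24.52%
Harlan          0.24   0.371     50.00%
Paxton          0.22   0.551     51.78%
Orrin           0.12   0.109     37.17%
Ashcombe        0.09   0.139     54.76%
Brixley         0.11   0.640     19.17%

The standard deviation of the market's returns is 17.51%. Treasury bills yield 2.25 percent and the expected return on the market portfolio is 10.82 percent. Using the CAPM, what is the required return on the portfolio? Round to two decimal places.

9.53%

β_Wren = 0.301 × 24.52% / 17.51% = 0.4215
β_Harlan = 0.371 × 50.00% / 17.51% = 1.0594
β_Paxton = 0.551 × 51.78% / 17.51% = 1.6294
β_Orrin = 0.109 × 37.17% / 17.51% = 0.2314
β_Ashcombe = 0.139 × 54.76% / 17.51% = 0.4347
β_Brixley = 0.640 × 19.17% / 17.51% = 0.7007
β_P = Σ w_i β_i = 0.22×0.4215 + 0.24×1.0594 + 0.22×1.6294 + 0.12×0.2314 + 0.09×0.4347 + 0.11×0.7007 = 0.8494
MRP = 10.82% − 2.25% = 8.57%
E(R_P) = R_f + β_P × MRP = 2.25% + 0.8494 × 8.57% = 9.53%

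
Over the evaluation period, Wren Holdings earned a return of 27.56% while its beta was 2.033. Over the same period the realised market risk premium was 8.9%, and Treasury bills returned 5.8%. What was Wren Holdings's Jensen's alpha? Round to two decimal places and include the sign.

+3.67%

CAPM benchmark = R_f + β(R_m − R_f) = 5.8% + 2.033 × 8.9% = 23.8937%
α = actual − benchmark = 27.56% − 23.8937% = +3.67%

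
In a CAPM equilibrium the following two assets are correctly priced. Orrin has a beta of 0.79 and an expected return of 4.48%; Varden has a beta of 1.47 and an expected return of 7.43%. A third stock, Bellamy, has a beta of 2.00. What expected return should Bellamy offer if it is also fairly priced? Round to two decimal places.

MRP (SML slope) = (7.43% − 4.48%) / (1.47 − 0.79) = 2.95% / 0.68 = 4.3382%
R_f (intercept) = 4.48% − 0.79 × 4.3382% = 1.0528%
E(R_Bellamy) = R_f + β × MRP = 1.0528% + 2.00 × 4.3382% = 9.73%

9.73%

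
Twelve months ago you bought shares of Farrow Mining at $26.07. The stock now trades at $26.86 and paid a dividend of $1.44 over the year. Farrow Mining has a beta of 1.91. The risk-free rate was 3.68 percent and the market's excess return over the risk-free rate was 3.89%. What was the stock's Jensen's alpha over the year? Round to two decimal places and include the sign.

-2.56%

Realised HPR = (P1 + D1 − P0) / P0 = (26.86 + 1.44 − 26.07) / 26.07 = 2.23 / 26.07 = 8.5539%
CAPM required = R_f + β·MRP = 3.68% + 1.91 × 3.89% = 11.1099%
α = realised − required = 8.5539% − 11.1099% = -2.56%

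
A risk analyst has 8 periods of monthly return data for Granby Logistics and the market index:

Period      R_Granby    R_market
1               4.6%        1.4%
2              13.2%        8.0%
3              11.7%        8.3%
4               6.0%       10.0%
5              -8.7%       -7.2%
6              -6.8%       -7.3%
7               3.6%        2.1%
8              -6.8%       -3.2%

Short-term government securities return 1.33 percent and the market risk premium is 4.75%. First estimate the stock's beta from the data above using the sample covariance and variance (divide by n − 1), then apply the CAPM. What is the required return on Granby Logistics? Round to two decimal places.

6.77%

Mean R_i = (4.6 + 13.2 + 11.7 + 6.0 − 8.7 − 6.8 + 3.6 − 6.8) / 8 = 2.1000%
Mean R_m = (1.4 + 8.0 + 8.3 + 10.0 − 7.2 − 7.3 + 2.1 − 3.2) / 8 = 1.5125%
Σ(R_i − R̄_i)(R_m − R̄_m) = 385.3400  ⇒  Cov = 385.3400 / 7 = 55.0486
Σ(R_m − R̄_m)² = 336.3288  ⇒  Var(R_m) = 336.3288 / 7 = 48.0470
β = Cov / Var(R_m) = 55.0486 / 48.0470 = 1.1457
E(R) = R_f + β × MRP = 1.33% + 1.1457 × 4.75% = 6.77%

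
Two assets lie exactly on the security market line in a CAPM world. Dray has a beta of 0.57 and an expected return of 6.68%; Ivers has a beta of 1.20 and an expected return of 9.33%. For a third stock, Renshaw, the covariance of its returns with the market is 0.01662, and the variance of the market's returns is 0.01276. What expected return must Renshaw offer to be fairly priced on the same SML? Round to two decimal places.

9.76%

MRP = (9.33% − 6.68%) / (1.20 − 0.57) = 4.2063%
R_f = 6.68% − 0.57 × 4.2063% = 4.2824%
β_Renshaw = Cov / Var(R_m) = 0.01662 / 0.01276 = 1.3025
E(R_Renshaw) = R_f + β × MRP = 4.2824% + 1.3025 × 4.2063% = 9.76%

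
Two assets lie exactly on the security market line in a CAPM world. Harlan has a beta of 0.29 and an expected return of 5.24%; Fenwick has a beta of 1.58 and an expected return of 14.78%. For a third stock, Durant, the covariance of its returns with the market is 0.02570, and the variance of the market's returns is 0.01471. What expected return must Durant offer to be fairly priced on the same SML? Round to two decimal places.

MRP = (14.78% − 5.24%) / (1.58 − 0.29) = 7.3953%
R_f = 5.24% − 0.29 × 7.3953% = 3.0954%
β_Durant = Cov / Var(R_m) = 0.02570 / 0.01471 = 1.7471
E(R_Durant) = R_f + β × MRP = 3.0954% + 1.7471 × 7.3953% = 16.02%

16.02%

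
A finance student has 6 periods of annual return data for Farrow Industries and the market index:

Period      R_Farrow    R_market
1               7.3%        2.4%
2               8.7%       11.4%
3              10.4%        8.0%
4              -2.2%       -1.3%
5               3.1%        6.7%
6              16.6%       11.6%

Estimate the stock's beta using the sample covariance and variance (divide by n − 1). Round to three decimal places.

Mean R_i = (7.3 + 8.7 + 10.4 − 2.2 + 3.1 + 16.6) / 6 = 7.3167%
Mean R_m = (2.4 + 11.4 + 8.0 − 1.3 + 6.7 + 11.6) / 6 = 6.4667%
Σ(R_i − R̄_i)(R_m − R̄_m) = 132.2033  ⇒  Cov = 132.2033 / 5 = 26.4407
Σ(R_m − R̄_m)² = 129.9533  ⇒  Var(R_m) = 129.9533 / 5 = 25.9907
β = Cov / Var(R_m) = 26.4407 / 25.9907 = 1.0173

1.017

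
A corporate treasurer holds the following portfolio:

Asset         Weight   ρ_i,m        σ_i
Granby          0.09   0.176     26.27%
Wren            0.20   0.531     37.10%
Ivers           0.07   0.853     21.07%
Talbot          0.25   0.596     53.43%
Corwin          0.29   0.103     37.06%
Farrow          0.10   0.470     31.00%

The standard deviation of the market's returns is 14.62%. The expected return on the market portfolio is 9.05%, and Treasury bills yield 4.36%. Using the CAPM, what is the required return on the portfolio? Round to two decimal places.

β_Granby = 0.176 × 26.27% / 14.62% = 0.3162
β_Wren = 0.531 × 37.10% / 14.62% = 1.3475
β_Ivers = 0.853 × 21.07% / 14.62% = 1.2293
β_Talbot = 0.596 × 53.43% / 14.62% = 2.1781
β_Corwin = 0.103 × 37.06% / 14.62% = 0.2611
β_Farrow = 0.470 × 31.00% / 14.62% = 0.9966
β_P = Σ w_i β_i = 0.09×0.3162 + 0.20×1.3475 + 0.07×1.2293 + 0.25×2.1781 + 0.29×0.2611 + 0.10×0.9966 = 1.1039
MRP = 9.05% − 4.36% = 4.69%
E(R_P) = R_f + β_P × MRP = 4.36% + 1.1039 × 4.69% = 9.54%

9.54%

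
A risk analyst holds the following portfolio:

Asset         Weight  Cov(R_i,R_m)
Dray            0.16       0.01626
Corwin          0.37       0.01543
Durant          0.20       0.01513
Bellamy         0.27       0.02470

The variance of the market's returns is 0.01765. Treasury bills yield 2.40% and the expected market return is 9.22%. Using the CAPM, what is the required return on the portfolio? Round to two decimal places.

9.36%

β_Dray = 0.01626 / 0.01765 = 0.9212
β_Corwin = 0.01543 / 0.01765 = 0.8742
β_Durant = 0.01513 / 0.01765 = 0.8572
β_Bellamy = 0.02470 / 0.01765 = 1.3994
β_P = Σ w_i β_i = 0.16×0.9212 + 0.37×0.8742 + 0.20×0.8572 + 0.27×1.3994 = 1.0201
MRP = 9.22% − 2.40% = 6.82%
E(R_P) = R_f + β_P × MRP = 2.40% + 1.0201 × 6.82% = 9.36%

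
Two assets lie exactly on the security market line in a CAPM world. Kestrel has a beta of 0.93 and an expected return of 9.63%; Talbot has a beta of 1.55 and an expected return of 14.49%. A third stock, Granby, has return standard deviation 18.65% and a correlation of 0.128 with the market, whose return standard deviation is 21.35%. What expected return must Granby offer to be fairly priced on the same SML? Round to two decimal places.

3.22%

MRP = (14.49% − 9.63%) / (1.55 − 0.93) = 7.8387%
R_f = 9.63% − 0.93 × 7.8387% = 2.3400%
β_Granby = ρ·σ_i/σ_m = 0.128 × 18.65 / 21.35 = 0.1118
E(R_Granby) = R_f + β × MRP = 2.3400% + 0.1118 × 7.8387% = 3.22%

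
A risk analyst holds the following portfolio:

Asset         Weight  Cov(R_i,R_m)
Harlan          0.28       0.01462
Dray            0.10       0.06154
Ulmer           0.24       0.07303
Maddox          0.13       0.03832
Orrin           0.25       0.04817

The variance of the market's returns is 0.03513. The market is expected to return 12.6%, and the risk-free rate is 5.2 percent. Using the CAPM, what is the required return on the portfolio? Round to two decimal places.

β_Harlan = 0.01462 / 0.03513 = 0.4162
β_Dray = 0.06154 / 0.03513 = 1.7518
β_Ulmer = 0.07303 / 0.03513 = 2.0788
β_Maddox = 0.03832 / 0.03513 = 1.0908
β_Orrin = 0.04817 / 0.03513 = 1.3712
β_P = Σ w_i β_i = 0.28×0.4162 + 0.10×1.7518 + 0.24×2.0788 + 0.13×1.0908 + 0.25×1.3712 = 1.2752
MRP = 12.6% − 5.2% = 7.40%
E(R_P) = R_f + β_P × MRP = 5.2% + 1.2752 × 7.4% = 14.64%

14.64%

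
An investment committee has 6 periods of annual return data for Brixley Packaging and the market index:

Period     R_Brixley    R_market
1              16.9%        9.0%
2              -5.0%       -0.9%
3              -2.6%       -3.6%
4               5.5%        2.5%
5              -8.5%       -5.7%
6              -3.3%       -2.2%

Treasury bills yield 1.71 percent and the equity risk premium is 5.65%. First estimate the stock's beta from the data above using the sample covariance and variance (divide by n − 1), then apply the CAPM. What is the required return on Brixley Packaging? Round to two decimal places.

11.35%

Mean R_i = (16.9 − 5.0 − 2.6 + 5.5 − 8.5 − 3.3) / 6 = 0.5000%
Mean R_m = (9.0 − 0.9 − 3.6 + 2.5 − 5.7 − 2.2) / 6 = -0.1500%
Σ(R_i − R̄_i)(R_m − R̄_m) = 235.8700  ⇒  Cov = 235.8700 / 5 = 47.1740
Σ(R_m − R̄_m)² = 138.2150  ⇒  Var(R_m) = 138.2150 / 5 = 27.6430
β = Cov / Var(R_m) = 47.1740 / 27.6430 = 1.7065
E(R) = R_f + β × MRP = 1.71% + 1.7065 × 5.65% = 11.35%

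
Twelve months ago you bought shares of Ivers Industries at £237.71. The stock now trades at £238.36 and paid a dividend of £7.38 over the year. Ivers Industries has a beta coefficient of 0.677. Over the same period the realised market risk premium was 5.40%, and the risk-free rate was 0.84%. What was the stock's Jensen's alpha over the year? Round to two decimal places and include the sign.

-1.12%

Realised HPR = (P1 + D1 − P0) / P0 = (238.36 + 7.38 − 237.71) / 237.71 = 8.03 / 237.71 = 3.3781%
CAPM required = R_f + β·MRP = 0.84% + 0.677 × 5.40% = 4.49580%
α = realised − required = 3.3781% − 4.49580% = -1.12%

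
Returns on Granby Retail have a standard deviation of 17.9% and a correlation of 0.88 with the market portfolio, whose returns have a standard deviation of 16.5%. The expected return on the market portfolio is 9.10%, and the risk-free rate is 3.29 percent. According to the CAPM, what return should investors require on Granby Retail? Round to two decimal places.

8.84%

β = ρ × σ_i / σ_m = 0.88 × 17.9% / 16.5% = 0.9547
MRP = 9.10% − 3.29% = 5.81%
E(R) = 3.29% + 0.9547 × 5.81% = 8.84%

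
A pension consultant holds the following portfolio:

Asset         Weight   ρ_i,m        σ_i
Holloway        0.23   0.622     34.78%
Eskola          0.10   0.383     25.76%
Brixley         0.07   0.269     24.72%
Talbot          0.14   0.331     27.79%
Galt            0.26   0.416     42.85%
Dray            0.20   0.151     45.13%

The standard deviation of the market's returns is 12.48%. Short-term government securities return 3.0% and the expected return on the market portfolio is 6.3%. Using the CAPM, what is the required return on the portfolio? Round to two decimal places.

6.63%

β_Holloway = 0.622 × 34.78% / 12.48% = 1.7334
β_Eskola = 0.383 × 25.76% / 12.48% = 0.7906
β_Brixley = 0.269 × 24.72% / 12.48% = 0.5328
β_Talbot = 0.331 × 27.79% / 12.48% = 0.7371
β_Galt = 0.416 × 42.85% / 12.48% = 1.4283
β_Dray = 0.151 × 45.13% / 12.48% = 0.5460
β_P = Σ w_i β_i = 0.23×1.7334 + 0.10×0.7906 + 0.07×0.5328 + 0.14×0.7371 + 0.26×1.4283 + 0.20×0.5460 = 1.0988
MRP = 6.3% − 3.0% = 3.30%
E(R_P) = R_f + β_P × MRP = 3.0% + 1.0988 × 3.3% = 6.63%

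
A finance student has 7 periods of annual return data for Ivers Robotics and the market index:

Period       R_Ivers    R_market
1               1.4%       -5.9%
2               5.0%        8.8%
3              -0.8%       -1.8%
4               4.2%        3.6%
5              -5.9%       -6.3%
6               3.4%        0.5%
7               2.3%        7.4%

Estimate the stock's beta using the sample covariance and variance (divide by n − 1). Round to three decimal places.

Mean R_i = (1.4 + 5.0 − 0.8 + 4.2 − 5.9 + 3.4 + 2.3) / 7 = 1.3714%
Mean R_m = (-5.9 + 8.8 − 1.8 + 3.6 − 6.3 + 0.5 + 7.4) / 7 = 0.9000%
Σ(R_i − R̄_i)(R_m − R̄_m) = 99.5500  ⇒  Cov = 99.5500 / 6 = 16.5917
Σ(R_m − R̄_m)² = 217.4800  ⇒  Var(R_m) = 217.4800 / 6 = 36.2467
β = Cov / Var(R_m) = 16.5917 / 36.2467 = 0.4577

0.458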